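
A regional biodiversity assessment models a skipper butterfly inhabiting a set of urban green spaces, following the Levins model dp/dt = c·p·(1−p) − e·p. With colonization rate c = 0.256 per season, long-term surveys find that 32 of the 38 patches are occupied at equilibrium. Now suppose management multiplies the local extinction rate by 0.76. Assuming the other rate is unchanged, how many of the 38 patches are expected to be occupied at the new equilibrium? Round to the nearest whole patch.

Observed p* = 32/38 = 0.84211.
Balance c(1−p*) = e gives e = 0.256×(1 − 0.84211) = 0.04042.
New p* = 1 − e/c = 1 − 0.03072/0.25600 = 0.88000.
Expected occupied = 38 × 0.88000 = 33.44 ≈ 33.

33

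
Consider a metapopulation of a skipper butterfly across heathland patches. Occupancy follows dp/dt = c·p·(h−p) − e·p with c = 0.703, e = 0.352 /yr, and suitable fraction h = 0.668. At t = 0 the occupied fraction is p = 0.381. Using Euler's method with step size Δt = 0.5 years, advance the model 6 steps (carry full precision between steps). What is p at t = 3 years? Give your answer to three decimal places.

0.270

Update rule: p ← p + [c·p·(h−p) − e·p]·Δt with Δt = 0.5.
step 1: Δp = -0.02862, p = 0.35238
step 2: Δp = -0.02293, p = 0.32945
step 3: Δp = -0.01878, p = 0.31067
step 4: Δp = -0.01566, p = 0.29502
step 5: Δp = -0.01325, p = 0.28177
step 6: Δp = -0.01134, p = 0.27043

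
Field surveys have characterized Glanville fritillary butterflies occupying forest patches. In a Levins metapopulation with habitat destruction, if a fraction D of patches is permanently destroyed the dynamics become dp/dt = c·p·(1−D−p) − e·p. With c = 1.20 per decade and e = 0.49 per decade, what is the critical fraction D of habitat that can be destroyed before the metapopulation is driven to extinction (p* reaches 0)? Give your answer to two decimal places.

The nontrivial equilibrium is p* = (1−D) − e/c; extinction occurs when this hits zero.
So D_crit = 1 − e/c = 1 − 0.49/1.20 = 1 − 0.4083 = 0.5917.
This equals the undisturbed p*, a classic result of Lande's extension.

0.59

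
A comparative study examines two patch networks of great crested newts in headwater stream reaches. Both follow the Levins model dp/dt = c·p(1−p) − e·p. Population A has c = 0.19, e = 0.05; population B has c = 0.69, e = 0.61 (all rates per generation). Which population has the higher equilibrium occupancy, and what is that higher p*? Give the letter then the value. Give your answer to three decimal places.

A: p*_A = 1 − 0.05/0.19 = 0.7368.
B: p*_B = 1 − 0.61/0.69 = 0.1159.
A is higher at 0.7368.

A, 0.737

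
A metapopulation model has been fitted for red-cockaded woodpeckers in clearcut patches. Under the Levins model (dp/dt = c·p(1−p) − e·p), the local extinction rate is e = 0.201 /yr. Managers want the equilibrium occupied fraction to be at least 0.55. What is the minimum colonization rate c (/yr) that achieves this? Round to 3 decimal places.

0.447

p* = 1 − e/c ≥ 0.55 requires e/c ≤ 0.4500, i.e. c ≥ e/0.4500.
c_min = 0.201/0.4500 = 0.4467.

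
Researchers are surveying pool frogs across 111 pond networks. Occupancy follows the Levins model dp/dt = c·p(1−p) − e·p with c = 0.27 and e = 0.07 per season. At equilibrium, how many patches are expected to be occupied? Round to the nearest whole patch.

82

p* = 1 − e/c = 1 − 0.07/0.27 = 0.7407.
Expected occupied patches = N × p* = 111 × 0.7407 = 82.22 ≈ 82.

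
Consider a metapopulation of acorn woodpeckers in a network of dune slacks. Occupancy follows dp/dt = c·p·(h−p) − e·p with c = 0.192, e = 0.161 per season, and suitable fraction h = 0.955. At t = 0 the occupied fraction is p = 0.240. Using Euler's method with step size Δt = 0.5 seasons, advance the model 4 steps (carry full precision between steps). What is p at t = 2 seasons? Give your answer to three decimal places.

0.229

Update rule: p ← p + [c·p·(h−p) − e·p]·Δt with Δt = 0.5.
step 1: Δp = -0.00285, p = 0.23715
step 2: Δp = -0.00275, p = 0.23441
step 3: Δp = -0.00265, p = 0.23175
step 4: Δp = -0.00257, p = 0.22919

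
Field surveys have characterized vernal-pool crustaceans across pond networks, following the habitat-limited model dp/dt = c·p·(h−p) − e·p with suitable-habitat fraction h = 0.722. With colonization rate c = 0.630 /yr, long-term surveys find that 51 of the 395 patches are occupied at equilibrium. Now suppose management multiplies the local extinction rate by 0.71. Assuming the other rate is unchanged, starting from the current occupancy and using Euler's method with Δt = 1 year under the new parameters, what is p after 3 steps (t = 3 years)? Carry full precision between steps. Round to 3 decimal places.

0.172

Observed p* = 51/395 = 0.12911.
Balance c(h−p*) = e gives e = 0.630×(0.722 − 0.12911) = 0.37352.
Starting from p₀ = 0.12911; update p ← p + (dp/dt)·Δt with the new parameters.
t = 1: p = 0.12911 + (+0.01399) = 0.14310
t = 2: p = 0.14310 + (+0.01424) = 0.15734
t = 3: p = 0.15734 + (+0.01425) = 0.17158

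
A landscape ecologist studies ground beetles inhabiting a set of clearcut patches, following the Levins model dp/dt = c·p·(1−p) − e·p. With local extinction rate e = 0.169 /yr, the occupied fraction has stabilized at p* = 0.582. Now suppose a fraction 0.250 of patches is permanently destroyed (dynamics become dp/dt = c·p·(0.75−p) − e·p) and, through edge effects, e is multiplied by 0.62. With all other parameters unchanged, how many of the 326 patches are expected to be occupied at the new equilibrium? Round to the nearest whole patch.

160

Balance c(1−p*) = e gives c = e/(1 − 0.58200) = 0.169/0.41800 = 0.40431.
New p* = 0.75 − e/c = 0.75 − 0.10478/0.40431 = 0.49084.
Expected occupied = 326 × 0.49084 = 160.01 ≈ 160.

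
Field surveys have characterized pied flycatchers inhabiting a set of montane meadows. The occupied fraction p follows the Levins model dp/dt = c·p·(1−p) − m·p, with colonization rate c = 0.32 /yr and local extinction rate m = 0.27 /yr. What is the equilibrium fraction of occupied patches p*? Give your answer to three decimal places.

0.156

Setting dp/dt = 0 and dividing through by p* gives c·(1−p*) = m.
So p* = 1 − m/c = 1 − 0.27/0.32 = 1 − 0.8438 = 0.1562.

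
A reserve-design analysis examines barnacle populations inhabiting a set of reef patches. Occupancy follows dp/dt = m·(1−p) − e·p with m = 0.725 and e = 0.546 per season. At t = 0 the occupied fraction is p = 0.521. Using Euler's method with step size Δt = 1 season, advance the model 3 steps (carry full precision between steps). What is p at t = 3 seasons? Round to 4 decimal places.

Update rule: p ← p + [m·(1−p) − e·p]·Δt with Δt = 1.
p: 0.52100 → 0.58381  (Δp = +0.06281)
p: 0.58381 → 0.56679  (Δp = -0.01702)
p: 0.56679 → 0.57140  (Δp = +0.00461)

0.5714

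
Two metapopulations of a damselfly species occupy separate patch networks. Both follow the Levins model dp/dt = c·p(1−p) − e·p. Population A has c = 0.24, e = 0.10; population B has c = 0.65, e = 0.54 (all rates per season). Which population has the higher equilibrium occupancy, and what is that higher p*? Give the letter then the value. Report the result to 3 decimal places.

A, 0.583

A: p*_A = 1 − 0.10/0.24 = 0.5833.
B: p*_B = 1 − 0.54/0.65 = 0.1692.
A is higher at 0.5833.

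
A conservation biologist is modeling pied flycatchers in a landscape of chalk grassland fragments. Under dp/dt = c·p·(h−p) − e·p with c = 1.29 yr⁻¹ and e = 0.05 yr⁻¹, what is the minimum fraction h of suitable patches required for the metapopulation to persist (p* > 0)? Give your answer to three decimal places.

0.039

p* = h − e/c is positive only when h > e/c.
h_min = e/c = 0.05/1.29 = 0.0388.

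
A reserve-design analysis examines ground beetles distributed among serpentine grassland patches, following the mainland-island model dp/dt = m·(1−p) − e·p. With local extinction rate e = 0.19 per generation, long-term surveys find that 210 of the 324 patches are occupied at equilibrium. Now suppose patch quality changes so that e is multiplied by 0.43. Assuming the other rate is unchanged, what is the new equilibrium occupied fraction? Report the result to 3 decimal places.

Observed p* = 210/324 = 0.64815.
Balance m(1−p*) = e·p* gives m = e·p*/(1−p*) = 0.19×0.64815/0.35185 = 0.35000.
New p* = m/(m+e) = 0.35000/(0.35000+0.08170) = 0.81075.

0.811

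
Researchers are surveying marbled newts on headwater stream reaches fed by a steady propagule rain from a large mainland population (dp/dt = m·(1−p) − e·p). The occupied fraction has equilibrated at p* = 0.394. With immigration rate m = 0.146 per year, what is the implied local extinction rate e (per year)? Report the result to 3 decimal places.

0.225

At equilibrium m(1−p*) = e·p*, so e = m(1−p*)/p*.
e = 0.146 × 0.6060 / 0.394 = 0.2246.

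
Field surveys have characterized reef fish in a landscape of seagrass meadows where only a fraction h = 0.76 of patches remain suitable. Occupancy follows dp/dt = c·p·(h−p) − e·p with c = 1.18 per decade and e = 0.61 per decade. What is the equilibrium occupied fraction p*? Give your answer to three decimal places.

Setting dp/dt = 0 and dividing by p* gives c·(h−p*) = e.
So p* = h − e/c = 0.76 − 0.61/1.18 = 0.76 − 0.5169 = 0.2431.

0.243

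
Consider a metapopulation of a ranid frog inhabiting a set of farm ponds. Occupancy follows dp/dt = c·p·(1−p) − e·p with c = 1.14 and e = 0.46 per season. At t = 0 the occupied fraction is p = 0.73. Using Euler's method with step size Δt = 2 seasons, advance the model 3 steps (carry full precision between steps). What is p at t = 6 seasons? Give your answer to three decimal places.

Update rule: p ← p + [c·p·(1−p) − e·p]·Δt with Δt = 2.
step 1: Δp = -0.22221, p = 0.50779
step 2: Δp = +0.10270, p = 0.61048
step 3: Δp = -0.01948, p = 0.59101

0.591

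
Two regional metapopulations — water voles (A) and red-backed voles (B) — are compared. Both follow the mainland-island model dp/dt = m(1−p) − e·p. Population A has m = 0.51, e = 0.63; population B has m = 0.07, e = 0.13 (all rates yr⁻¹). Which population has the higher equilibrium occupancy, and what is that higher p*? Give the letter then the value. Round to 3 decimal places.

A, 0.447

A: p*_A = m/(m+e) = 0.51/1.1400 = 0.4474.
B: p*_B = 0.07/0.2000 = 0.3500.
A is higher at 0.4474.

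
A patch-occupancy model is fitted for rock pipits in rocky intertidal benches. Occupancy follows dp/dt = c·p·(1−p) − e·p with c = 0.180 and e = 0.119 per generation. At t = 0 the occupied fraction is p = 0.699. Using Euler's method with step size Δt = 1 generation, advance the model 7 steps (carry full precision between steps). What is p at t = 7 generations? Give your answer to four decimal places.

0.5016

Update rule: p ← p + [c·p·(1−p) − e·p]·Δt with Δt = 1.
p: 0.69900 → 0.65369  (Δp = -0.04531)
p: 0.65369 → 0.61665  (Δp = -0.03704)
p: 0.61665 → 0.58582  (Δp = -0.03083)
p: 0.58582 → 0.55978  (Δp = -0.02604)
p: 0.55978 → 0.53752  (Δp = -0.02226)
p: 0.53752 → 0.51831  (Δp = -0.01922)
p: 0.51831 → 0.50157  (Δp = -0.01674)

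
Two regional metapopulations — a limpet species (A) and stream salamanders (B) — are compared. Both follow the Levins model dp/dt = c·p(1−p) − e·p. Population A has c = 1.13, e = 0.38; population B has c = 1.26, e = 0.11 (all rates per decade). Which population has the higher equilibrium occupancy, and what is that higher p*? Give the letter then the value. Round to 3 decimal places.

A: p*_A = 1 − 0.38/1.13 = 0.6637.
B: p*_B = 1 − 0.11/1.26 = 0.9127.
B is higher at 0.9127.

B, 0.913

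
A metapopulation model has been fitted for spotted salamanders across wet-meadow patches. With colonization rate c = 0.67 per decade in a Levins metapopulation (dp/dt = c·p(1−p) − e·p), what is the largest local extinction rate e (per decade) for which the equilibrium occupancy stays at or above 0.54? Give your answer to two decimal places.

0.31

1 − e/c ≥ 0.54 ⇒ e ≤ c(1 − 0.54) = 0.67 × 0.4600.
e_max = 0.3082.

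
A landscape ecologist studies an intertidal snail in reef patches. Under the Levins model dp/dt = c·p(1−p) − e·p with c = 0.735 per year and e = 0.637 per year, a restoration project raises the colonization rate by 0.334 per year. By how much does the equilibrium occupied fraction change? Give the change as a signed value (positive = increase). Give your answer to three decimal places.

0.271

Before: p* = 1 − 0.637/0.735 = 0.1333.
After the change, c = 1.069, e = 0.637, so p* = 1 − 0.637/1.069 = 0.4041.
Δp* = 0.4041 − 0.1333 = +0.2708.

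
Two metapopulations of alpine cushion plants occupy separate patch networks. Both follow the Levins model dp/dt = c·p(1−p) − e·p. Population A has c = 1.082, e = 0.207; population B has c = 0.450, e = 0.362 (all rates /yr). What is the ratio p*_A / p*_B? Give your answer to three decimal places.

4.135

A: p*_A = 1 − 0.207/1.082 = 0.8087.
B: p*_B = 1 − 0.362/0.450 = 0.1956.
p*_A / p*_B = 0.8087/0.1956 = 4.1353.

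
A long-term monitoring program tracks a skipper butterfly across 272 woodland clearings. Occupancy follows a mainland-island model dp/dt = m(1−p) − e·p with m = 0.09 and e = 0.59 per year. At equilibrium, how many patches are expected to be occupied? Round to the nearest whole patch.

36

p* = m/(m+e) = 0.09/0.6800 = 0.1324.
Expected occupied patches = N × p* = 272 × 0.1324 = 36.00 ≈ 36.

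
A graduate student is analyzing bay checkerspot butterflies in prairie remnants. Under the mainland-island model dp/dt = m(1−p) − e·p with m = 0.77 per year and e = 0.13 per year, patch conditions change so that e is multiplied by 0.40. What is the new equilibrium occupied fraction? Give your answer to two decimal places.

0.94

Before: p* = 0.77/(0.77+0.13) = 0.8556.
After: m = 0.77, e = 0.052; p* = 0.77/0.8220 = 0.9367.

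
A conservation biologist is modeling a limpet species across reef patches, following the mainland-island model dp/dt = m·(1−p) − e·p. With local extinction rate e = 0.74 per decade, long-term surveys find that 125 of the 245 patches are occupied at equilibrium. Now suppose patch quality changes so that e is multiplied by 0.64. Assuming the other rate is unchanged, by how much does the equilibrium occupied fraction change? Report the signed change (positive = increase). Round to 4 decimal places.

0.1092

Observed p* = 125/245 = 0.51020.
Balance m(1−p*) = e·p* gives m = e·p*/(1−p*) = 0.74×0.51020/0.48980 = 0.77082.
New p* = m/(m+e) = 0.77082/(0.77082+0.47360) = 0.61942.
Δp* = 0.61942 − 0.51020 = +0.10922.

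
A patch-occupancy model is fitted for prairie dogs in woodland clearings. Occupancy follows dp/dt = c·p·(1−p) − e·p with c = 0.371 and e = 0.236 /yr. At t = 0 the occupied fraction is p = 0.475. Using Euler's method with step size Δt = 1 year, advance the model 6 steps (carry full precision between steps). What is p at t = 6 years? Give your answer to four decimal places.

Update rule: p ← p + [c·p·(1−p) − e·p]·Δt with Δt = 1.
step 1: Δp = -0.01958, p = 0.45542
step 2: Δp = -0.01547, p = 0.43995
step 3: Δp = -0.01242, p = 0.42754
step 4: Δp = -0.01010, p = 0.41744
step 5: Δp = -0.00829, p = 0.40914
step 6: Δp = -0.00687, p = 0.40227

0.4023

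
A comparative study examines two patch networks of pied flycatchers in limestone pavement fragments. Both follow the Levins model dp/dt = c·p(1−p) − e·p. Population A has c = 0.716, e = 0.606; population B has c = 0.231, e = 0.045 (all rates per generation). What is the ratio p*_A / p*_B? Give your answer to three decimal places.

A: p*_A = 1 − 0.606/0.716 = 0.1536.
B: p*_B = 1 − 0.045/0.231 = 0.8052.
p*_A / p*_B = 0.1536/0.8052 = 0.1908.

0.191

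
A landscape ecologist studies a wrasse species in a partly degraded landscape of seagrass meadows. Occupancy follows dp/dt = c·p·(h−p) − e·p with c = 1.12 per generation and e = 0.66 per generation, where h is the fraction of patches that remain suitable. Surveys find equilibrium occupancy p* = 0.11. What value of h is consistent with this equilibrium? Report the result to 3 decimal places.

0.699

At equilibrium c(h−p*) = e, so h = p* + e/c.
h = 0.11 + 0.66/1.12 = 0.11 + 0.5893 = 0.6993.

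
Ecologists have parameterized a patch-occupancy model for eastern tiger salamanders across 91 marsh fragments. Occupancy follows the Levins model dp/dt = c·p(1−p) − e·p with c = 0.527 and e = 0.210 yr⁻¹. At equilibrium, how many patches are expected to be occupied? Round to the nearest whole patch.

55

p* = 1 − e/c = 1 − 0.210/0.527 = 0.6015.
Expected occupied patches = N × p* = 91 × 0.6015 = 54.74 ≈ 55.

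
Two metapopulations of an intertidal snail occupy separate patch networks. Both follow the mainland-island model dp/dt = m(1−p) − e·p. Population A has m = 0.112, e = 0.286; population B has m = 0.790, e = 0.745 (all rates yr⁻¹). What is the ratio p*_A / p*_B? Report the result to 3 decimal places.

A: p*_A = m/(m+e) = 0.112/0.3980 = 0.2814.
B: p*_B = 0.790/1.5350 = 0.5147.
p*_A / p*_B = 0.2814/0.5147 = 0.5468.

0.547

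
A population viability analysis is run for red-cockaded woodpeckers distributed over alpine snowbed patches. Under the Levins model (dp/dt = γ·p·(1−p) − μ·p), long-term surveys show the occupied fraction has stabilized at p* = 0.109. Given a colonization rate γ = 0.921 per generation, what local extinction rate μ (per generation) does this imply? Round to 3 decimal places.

0.821

At equilibrium γ(1−p*) = μ.
μ = 0.921 × (1 − 0.109) = 0.921 × 0.8910 = 0.8206.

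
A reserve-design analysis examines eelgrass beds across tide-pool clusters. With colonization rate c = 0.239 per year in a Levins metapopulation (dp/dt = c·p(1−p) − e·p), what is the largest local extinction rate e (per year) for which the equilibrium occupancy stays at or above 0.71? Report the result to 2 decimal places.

0.07

1 − e/c ≥ 0.71 ⇒ e ≤ c(1 − 0.71) = 0.239 × 0.2900.
e_max = 0.0693.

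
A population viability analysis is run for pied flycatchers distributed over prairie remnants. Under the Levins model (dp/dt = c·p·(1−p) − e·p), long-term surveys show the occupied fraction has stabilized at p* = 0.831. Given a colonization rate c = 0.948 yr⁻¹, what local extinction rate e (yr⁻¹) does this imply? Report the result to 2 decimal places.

0.16

At equilibrium c(1−p*) = e.
e = 0.948 × (1 − 0.831) = 0.948 × 0.1690 = 0.1602.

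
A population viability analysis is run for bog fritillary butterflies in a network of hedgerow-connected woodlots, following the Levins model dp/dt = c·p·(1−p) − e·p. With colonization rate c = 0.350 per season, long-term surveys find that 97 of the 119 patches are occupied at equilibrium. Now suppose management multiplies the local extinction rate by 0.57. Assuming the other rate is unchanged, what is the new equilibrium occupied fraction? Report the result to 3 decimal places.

Observed p* = 97/119 = 0.81513.
Balance c(1−p*) = e gives e = 0.350×(1 − 0.81513) = 0.06470.
New p* = 1 − e/c = 1 − 0.03688/0.35000 = 0.89463.

0.895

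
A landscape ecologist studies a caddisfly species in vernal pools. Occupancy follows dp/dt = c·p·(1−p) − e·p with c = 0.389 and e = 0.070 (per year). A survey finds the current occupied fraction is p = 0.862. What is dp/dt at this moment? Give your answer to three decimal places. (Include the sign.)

-0.014

Colonization term: c·p·(1−p) = 0.389×0.862×0.1380 = 0.04627.
Extinction term: e·p = 0.06034.
dp/dt = 0.04627 − 0.06034 = -0.01407.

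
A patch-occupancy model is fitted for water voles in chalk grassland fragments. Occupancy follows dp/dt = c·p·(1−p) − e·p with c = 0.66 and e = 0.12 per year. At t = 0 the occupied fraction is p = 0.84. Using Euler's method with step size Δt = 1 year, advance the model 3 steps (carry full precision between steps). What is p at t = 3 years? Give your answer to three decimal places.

0.820

Update rule: p ← p + [c·p·(1−p) − e·p]·Δt with Δt = 1.
  1  |  dp/dt·Δt = -0.012096  |  p_1 = 0.827904
  2  |  dp/dt·Δt = -0.005312  |  p_2 = 0.822592
  3  |  dp/dt·Δt = -0.002394  |  p_3 = 0.820198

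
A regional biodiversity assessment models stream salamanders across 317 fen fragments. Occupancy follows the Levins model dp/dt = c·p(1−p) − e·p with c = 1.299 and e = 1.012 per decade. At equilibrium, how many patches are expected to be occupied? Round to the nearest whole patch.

70

p* = 1 − e/c = 1 − 1.012/1.299 = 0.2209.
Expected occupied patches = N × p* = 317 × 0.2209 = 70.04 ≈ 70.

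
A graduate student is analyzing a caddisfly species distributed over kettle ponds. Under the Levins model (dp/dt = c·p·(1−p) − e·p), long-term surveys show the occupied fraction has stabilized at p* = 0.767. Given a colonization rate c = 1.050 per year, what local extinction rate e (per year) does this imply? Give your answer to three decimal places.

At equilibrium c(1−p*) = e.
e = 1.050 × (1 − 0.767) = 1.050 × 0.2330 = 0.2447.

0.245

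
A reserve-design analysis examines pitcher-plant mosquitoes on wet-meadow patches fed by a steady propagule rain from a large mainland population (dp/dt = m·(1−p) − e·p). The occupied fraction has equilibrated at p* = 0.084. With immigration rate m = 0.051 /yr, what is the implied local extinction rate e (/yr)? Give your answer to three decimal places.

0.556

At equilibrium m(1−p*) = e·p*, so e = m(1−p*)/p*.
e = 0.051 × 0.9160 / 0.084 = 0.5561.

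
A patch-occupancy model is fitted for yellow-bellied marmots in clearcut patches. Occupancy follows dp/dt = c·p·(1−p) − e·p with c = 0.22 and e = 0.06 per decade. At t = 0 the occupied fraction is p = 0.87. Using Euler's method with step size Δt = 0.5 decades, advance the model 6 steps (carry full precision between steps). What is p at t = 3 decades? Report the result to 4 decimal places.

Update rule: p ← p + [c·p·(1−p) − e·p]·Δt with Δt = 0.5.
  1  |  dp/dt·Δt = -0.013659  |  p_1 = 0.856341
  2  |  dp/dt·Δt = -0.012158  |  p_2 = 0.844183
  3  |  dp/dt·Δt = -0.010856  |  p_3 = 0.833327
  4  |  dp/dt·Δt = -0.009722  |  p_4 = 0.823605
  5  |  dp/dt·Δt = -0.008727  |  p_5 = 0.814878
  6  |  dp/dt·Δt = -0.007853  |  p_6 = 0.807025

0.8070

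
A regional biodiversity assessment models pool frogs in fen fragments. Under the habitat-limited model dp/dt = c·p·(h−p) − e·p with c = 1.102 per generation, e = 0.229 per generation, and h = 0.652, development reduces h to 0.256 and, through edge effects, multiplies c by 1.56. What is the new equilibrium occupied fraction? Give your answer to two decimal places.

Before: p* = h − e/c = 0.652 − 0.229/1.102 = 0.652 − 0.2078 = 0.4442.
After: c = 1.71912, e = 0.229, h = 0.256; p* = 0.256 − 0.229/1.71912 = 0.1228.

0.12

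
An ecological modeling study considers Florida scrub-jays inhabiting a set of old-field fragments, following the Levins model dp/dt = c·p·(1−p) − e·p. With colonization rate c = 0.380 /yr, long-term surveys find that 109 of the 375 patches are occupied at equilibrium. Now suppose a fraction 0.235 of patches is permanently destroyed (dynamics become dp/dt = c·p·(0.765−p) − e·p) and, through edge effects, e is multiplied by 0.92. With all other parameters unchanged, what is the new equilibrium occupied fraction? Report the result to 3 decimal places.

0.112

Observed p* = 109/375 = 0.29067.
Balance c(1−p*) = e gives e = 0.380×(1 − 0.29067) = 0.26955.
New p* = 0.765 − e/c = 0.765 − 0.24799/0.38000 = 0.11239.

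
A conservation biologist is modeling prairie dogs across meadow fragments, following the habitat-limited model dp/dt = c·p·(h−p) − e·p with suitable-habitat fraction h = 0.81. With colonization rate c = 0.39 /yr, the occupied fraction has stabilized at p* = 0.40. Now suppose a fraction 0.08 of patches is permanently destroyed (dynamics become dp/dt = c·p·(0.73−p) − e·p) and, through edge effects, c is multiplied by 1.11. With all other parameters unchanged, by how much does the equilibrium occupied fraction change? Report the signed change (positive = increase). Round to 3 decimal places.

-0.039

Balance c(h−p*) = e gives e = 0.39×(0.81 − 0.40000) = 0.15990.
New p* = 0.73 − e/c = 0.73 − 0.15990/0.43290 = 0.36063.
Δp* = 0.36063 − 0.40000 = -0.03937.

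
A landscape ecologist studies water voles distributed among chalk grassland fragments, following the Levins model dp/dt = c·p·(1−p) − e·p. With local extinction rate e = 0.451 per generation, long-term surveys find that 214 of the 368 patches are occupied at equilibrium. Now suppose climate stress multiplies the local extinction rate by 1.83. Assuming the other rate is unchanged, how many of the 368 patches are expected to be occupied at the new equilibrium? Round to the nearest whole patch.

86

Observed p* = 214/368 = 0.58152.
Balance c(1−p*) = e gives c = e/(1 − 0.58152) = 0.451/0.41848 = 1.07771.
New p* = 1 − e/c = 1 − 0.82533/1.07771 = 0.23418.
Expected occupied = 368 × 0.23418 = 86.18 ≈ 86.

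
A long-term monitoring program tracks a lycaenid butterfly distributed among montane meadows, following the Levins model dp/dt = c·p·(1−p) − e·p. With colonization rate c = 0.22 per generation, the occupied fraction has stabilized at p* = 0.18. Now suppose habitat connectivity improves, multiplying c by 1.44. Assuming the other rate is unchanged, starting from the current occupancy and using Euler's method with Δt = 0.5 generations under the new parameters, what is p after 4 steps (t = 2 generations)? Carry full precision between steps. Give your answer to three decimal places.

0.209

Balance c(1−p*) = e gives e = 0.22×(1 − 0.18000) = 0.18040.
Starting from p₀ = 0.18000; update p ← p + (dp/dt)·Δt with the new parameters.
p: 0.18000 → 0.18714  (Δp = +0.00714)
p: 0.18714 → 0.19436  (Δp = +0.00722)
p: 0.19436 → 0.20163  (Δp = +0.00727)
p: 0.20163 → 0.20894  (Δp = +0.00731)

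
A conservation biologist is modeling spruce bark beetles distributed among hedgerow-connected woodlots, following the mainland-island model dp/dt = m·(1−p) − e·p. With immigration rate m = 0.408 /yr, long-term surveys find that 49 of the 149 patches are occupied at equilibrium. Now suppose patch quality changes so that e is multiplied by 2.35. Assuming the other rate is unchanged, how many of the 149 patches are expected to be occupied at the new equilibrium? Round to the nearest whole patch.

26

Observed p* = 49/149 = 0.32886.
Balance m(1−p*) = e·p* gives e = m(1−p*)/p* = 0.408×0.67114/0.32886 = 0.83265.
New p* = m/(m+e) = 0.40800/(0.40800+1.95673) = 0.17254.
Expected occupied = 149 × 0.17254 = 25.71 ≈ 26.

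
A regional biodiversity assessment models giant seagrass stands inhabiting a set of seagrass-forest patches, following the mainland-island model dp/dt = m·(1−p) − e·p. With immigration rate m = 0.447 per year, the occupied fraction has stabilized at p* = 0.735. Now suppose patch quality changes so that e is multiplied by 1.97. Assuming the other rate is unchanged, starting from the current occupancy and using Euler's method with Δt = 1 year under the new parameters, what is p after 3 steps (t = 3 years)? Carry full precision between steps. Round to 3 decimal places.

Balance m(1−p*) = e·p* gives e = m(1−p*)/p* = 0.447×0.26500/0.73500 = 0.16116.
Starting from p₀ = 0.73500; update p ← p + (dp/dt)·Δt with the new parameters.
p: 0.73500 → 0.62010  (Δp = -0.11490)
p: 0.62010 → 0.59304  (Δp = -0.02706)
p: 0.59304 → 0.58667  (Δp = -0.00637)

0.587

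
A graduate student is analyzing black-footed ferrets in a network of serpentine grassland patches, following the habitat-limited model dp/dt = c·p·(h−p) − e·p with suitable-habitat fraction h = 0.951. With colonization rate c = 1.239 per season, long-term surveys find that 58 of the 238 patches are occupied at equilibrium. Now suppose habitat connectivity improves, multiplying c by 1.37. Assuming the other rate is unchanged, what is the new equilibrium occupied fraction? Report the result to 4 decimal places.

0.4347

Observed p* = 58/238 = 0.24370.
Balance c(h−p*) = e gives e = 1.239×(0.951 − 0.24370) = 0.87634.
New p* = 0.951 − e/c = 0.951 − 0.87634/1.69743 = 0.43473.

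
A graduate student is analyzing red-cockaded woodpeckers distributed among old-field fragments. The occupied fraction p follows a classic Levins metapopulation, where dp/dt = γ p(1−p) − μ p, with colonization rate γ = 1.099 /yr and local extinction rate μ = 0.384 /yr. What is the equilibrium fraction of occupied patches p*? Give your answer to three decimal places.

0.651

At equilibrium, colonization balances extinction: γ·p*·(1−p*) = μ·p*.
So p* = 1 − μ/γ = 1 − 0.384/1.099 = 1 − 0.3494 = 0.6506.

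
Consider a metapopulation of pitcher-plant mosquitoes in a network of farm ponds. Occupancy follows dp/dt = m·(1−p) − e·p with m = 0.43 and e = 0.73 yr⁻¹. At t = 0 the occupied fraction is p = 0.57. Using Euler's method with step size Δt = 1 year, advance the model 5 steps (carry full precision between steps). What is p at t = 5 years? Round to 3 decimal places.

Update rule: p ← p + [m·(1−p) − e·p]·Δt with Δt = 1.
step 1: Δp = -0.23120, p = 0.33880
step 2: Δp = +0.03699, p = 0.37579
step 3: Δp = -0.00592, p = 0.36987
step 4: Δp = +0.00095, p = 0.37082
step 5: Δp = -0.00015, p = 0.37067

0.371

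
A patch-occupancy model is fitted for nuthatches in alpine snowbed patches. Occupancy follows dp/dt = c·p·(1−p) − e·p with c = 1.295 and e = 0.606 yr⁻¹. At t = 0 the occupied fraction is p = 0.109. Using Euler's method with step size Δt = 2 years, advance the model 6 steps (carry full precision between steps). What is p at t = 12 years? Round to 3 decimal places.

Update rule: p ← p + [c·p·(1−p) − e·p]·Δt with Δt = 2.
step 1: Δp = +0.11943, p = 0.22843
step 2: Δp = +0.17963, p = 0.40806
step 3: Δp = +0.13104, p = 0.53910
step 4: Δp = -0.00985, p = 0.52925
step 5: Δp = +0.00383, p = 0.53308
step 6: Δp = -0.00143, p = 0.53165

0.532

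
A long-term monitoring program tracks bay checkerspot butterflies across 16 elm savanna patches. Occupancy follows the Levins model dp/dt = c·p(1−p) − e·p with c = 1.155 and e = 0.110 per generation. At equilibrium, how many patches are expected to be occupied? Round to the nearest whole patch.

14

p* = 1 − e/c = 1 − 0.110/1.155 = 0.9048.
Expected occupied patches = N × p* = 16 × 0.9048 = 14.48 ≈ 14.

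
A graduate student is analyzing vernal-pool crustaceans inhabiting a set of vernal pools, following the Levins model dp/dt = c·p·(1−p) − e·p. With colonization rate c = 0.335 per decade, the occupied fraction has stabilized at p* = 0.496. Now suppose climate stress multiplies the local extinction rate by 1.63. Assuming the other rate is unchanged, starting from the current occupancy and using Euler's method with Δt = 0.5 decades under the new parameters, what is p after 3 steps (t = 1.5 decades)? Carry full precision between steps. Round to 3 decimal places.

0.427

Balance c(1−p*) = e gives e = 0.335×(1 − 0.49600) = 0.16884.
Starting from p₀ = 0.49600; update p ← p + (dp/dt)·Δt with the new parameters.
step 1: Δp = -0.02638, p = 0.46962
step 2: Δp = -0.02290, p = 0.44672
step 3: Δp = -0.02007, p = 0.42665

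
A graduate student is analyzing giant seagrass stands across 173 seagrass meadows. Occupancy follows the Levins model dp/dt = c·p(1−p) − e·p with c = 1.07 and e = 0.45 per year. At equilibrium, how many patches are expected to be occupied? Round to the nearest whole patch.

100

p* = 1 − e/c = 1 − 0.45/1.07 = 0.5794.
Expected occupied patches = N × p* = 173 × 0.5794 = 100.24 ≈ 100.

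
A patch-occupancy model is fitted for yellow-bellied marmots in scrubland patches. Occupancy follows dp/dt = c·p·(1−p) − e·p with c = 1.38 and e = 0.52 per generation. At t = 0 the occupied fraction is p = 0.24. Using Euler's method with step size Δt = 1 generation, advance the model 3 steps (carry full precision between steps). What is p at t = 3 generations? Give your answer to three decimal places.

Update rule: p ← p + [c·p·(1−p) − e·p]·Δt with Δt = 1.
  1  |  dp/dt·Δt = +0.126912  |  p_1 = 0.366912
  2  |  dp/dt·Δt = +0.129763  |  p_2 = 0.496675
  3  |  dp/dt·Δt = +0.086714  |  p_3 = 0.583389

0.583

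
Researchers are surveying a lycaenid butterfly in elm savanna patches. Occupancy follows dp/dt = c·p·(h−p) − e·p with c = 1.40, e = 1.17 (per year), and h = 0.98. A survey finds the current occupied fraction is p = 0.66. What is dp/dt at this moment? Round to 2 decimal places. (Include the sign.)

-0.48

Colonization term: c·p·(h−p) = 1.40×0.66×0.3200 = 0.29568.
Extinction term: e·p = 0.77220.
dp/dt = 0.29568 − 0.77220 = -0.47652.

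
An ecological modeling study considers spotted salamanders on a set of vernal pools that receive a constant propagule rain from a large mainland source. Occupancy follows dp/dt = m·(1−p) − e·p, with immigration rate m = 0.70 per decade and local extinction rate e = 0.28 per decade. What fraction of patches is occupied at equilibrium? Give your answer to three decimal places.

0.714

At equilibrium the propagule rain into empty patches balances local extinction: m(1−p*) = e·p*.
p* = m/(m+e) = 0.70/(0.70+0.28) = 0.70/0.9800 = 0.7143.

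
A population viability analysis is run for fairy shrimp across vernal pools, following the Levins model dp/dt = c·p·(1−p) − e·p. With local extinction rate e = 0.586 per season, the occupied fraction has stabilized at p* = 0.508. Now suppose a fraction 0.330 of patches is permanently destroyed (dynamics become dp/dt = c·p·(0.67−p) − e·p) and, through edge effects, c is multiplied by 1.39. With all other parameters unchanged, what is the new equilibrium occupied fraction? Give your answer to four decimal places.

0.3160

Balance c(1−p*) = e gives c = e/(1 − 0.50800) = 0.586/0.49200 = 1.19106.
New p* = 0.67 − e/c = 0.67 − 0.58600/1.65557 = 0.31604.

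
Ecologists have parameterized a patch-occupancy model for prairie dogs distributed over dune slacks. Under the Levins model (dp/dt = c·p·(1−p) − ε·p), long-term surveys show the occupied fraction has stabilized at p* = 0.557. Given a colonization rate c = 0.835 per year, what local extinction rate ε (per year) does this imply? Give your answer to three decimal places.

0.370

At equilibrium c(1−p*) = ε.
ε = 0.835 × (1 − 0.557) = 0.835 × 0.4430 = 0.3699.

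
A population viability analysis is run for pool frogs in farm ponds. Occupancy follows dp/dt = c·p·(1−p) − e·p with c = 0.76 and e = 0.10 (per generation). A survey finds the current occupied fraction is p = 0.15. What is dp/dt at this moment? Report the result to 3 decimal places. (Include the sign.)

0.082

Colonization term: c·p·(1−p) = 0.76×0.15×0.8500 = 0.09690.
Extinction term: e·p = 0.01500.
dp/dt = 0.09690 − 0.01500 = 0.08190.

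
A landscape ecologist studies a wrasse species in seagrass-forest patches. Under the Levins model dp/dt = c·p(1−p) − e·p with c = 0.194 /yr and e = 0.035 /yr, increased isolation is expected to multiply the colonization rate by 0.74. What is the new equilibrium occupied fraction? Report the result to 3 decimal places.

0.756

Before: p* = 1 − 0.035/0.194 = 0.8196.
After the change, c = 0.14356, e = 0.035, so p* = 1 − 0.035/0.14356 = 0.7562.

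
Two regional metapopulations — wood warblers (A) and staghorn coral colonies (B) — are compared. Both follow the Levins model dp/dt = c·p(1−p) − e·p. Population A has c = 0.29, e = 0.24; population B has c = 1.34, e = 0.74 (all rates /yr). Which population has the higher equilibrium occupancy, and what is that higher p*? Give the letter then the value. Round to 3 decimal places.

A: p*_A = 1 − 0.24/0.29 = 0.1724.
B: p*_B = 1 − 0.74/1.34 = 0.4478.
B is higher at 0.4478.

B, 0.448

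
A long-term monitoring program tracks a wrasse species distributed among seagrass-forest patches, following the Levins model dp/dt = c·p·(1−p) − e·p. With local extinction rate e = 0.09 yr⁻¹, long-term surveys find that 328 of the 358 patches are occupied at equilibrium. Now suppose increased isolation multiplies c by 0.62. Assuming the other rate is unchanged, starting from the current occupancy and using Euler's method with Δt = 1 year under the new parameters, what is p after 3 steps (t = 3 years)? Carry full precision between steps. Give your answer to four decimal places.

Observed p* = 328/358 = 0.91620.
Balance c(1−p*) = e gives c = e/(1 − 0.91620) = 0.09/0.08380 = 1.07400.
Starting from p₀ = 0.91620; update p ← p + (dp/dt)·Δt with the new parameters.
step 1: Δp = -0.03133, p = 0.88487
step 2: Δp = -0.01180, p = 0.87307
step 3: Δp = -0.00478, p = 0.86828

0.8683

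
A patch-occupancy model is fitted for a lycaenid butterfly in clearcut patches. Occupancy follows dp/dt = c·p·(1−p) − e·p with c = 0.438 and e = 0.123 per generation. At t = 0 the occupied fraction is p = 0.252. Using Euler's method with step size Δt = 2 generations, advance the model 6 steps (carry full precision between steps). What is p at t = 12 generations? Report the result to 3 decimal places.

Update rule: p ← p + [c·p·(1−p) − e·p]·Δt with Δt = 2.
t = 2: p = 0.25200 + (+0.10313) = 0.35513
t = 4: p = 0.35513 + (+0.11325) = 0.46838
t = 6: p = 0.46838 + (+0.10290) = 0.57129
t = 8: p = 0.57129 + (+0.07401) = 0.64530
t = 10: p = 0.64530 + (+0.04176) = 0.68706
t = 12: p = 0.68706 + (+0.01933) = 0.70639

0.706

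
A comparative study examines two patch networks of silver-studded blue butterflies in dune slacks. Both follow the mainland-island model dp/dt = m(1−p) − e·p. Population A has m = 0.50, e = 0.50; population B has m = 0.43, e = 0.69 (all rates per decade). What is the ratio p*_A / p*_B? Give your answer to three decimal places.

A: p*_A = m/(m+e) = 0.50/1.0000 = 0.5000.
B: p*_B = 0.43/1.1200 = 0.3839.
p*_A / p*_B = 0.5000/0.3839 = 1.3023.

1.302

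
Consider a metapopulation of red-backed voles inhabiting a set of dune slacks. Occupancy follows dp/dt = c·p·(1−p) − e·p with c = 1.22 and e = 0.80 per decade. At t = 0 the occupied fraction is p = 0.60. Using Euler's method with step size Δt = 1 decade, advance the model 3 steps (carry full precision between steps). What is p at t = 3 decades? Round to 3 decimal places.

0.363

Update rule: p ← p + [c·p·(1−p) − e·p]·Δt with Δt = 1.
t = 1: p = 0.60000 + (-0.18720) = 0.41280
t = 2: p = 0.41280 + (-0.03452) = 0.37828
t = 3: p = 0.37828 + (-0.01570) = 0.36258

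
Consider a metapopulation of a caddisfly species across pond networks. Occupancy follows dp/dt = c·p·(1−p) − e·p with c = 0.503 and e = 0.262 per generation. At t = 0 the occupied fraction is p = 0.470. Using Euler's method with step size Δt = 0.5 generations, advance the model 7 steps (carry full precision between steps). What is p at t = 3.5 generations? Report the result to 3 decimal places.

0.475

Update rule: p ← p + [c·p·(1−p) − e·p]·Δt with Δt = 0.5.
t = 0.5: p = 0.47000 + (+0.00108) = 0.47108
t = 1: p = 0.47108 + (+0.00095) = 0.47203
t = 1.5: p = 0.47203 + (+0.00084) = 0.47287
t = 2: p = 0.47287 + (+0.00074) = 0.47362
t = 2.5: p = 0.47362 + (+0.00066) = 0.47427
t = 3: p = 0.47427 + (+0.00058) = 0.47485
t = 3.5: p = 0.47485 + (+0.00051) = 0.47536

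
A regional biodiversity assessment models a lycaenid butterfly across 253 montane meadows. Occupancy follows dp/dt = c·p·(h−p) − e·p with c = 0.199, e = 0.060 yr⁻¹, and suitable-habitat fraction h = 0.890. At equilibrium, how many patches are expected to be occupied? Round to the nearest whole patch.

p* = h − e/c = 0.890 − 0.3015 = 0.5885.
Expected occupied patches = N × p* = 253 × 0.5885 = 148.89 ≈ 149.

149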